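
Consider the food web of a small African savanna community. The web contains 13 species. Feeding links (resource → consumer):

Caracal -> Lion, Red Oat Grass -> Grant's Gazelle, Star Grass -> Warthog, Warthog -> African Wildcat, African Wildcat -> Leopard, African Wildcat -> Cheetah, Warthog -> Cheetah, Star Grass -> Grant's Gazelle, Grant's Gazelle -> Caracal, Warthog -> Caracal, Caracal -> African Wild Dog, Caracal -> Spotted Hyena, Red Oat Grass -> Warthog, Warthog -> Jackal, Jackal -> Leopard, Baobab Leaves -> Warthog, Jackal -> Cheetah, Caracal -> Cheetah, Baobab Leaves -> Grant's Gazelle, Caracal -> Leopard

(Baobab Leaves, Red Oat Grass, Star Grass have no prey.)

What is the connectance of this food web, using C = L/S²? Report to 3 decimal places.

C = 0.118

The web has S = 13 species and L = 20 feeding links.
C = L / S² = 20 / 169 = 0.1183 ≈ 0.118.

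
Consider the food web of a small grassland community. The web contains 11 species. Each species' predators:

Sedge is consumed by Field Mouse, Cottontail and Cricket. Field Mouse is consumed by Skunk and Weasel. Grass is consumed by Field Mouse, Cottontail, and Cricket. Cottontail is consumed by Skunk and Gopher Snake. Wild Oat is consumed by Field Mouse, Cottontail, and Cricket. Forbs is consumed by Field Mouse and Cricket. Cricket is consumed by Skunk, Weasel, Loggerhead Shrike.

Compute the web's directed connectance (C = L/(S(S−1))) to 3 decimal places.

The web has S = 11 species and L = 18 feeding links.
C = L / (S(S−1)) = 18 / 110 = 0.1636 ≈ 0.164.

C = 0.164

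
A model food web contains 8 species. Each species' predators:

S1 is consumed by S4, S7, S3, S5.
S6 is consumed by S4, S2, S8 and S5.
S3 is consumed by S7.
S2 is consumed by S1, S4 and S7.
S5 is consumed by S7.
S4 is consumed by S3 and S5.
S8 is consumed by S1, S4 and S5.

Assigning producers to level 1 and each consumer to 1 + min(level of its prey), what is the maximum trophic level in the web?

Producers (level 1): S6.
Following each consumer down to its lowest-level prey: S6 → S2 → S7 (levels 1 through 3).
All prey of S7 (S2 2, S5 2, S1 3, S3 3) are at level 2 or above, so S7 is at level 1 + 2 = 3.
Every consumer has at least one prey at level 2 or below, so none exceeds level 3.

3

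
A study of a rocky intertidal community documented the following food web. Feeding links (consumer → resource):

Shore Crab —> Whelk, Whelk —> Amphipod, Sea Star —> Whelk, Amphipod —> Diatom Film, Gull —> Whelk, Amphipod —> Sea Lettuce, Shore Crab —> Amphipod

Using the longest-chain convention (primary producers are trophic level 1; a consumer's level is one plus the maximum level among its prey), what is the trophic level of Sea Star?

Diatom Film is a producer → level 1.
Amphipod eats Diatom Film (level 1); other prey at levels: Sea Lettuce 1 → level 2.
Whelk eats Amphipod → level 3.
Sea Star eats Whelk → level 4.

Trophic level 4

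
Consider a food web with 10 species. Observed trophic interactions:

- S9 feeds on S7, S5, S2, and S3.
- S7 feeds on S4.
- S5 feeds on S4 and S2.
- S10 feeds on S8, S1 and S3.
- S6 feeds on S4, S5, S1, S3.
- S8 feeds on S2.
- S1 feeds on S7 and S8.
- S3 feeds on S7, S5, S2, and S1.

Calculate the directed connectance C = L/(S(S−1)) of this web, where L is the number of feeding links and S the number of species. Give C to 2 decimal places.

The web has S = 10 species and L = 21 feeding links.
C = L / (S(S−1)) = 21 / 90 = 0.2333 ≈ 0.23.

C = 0.23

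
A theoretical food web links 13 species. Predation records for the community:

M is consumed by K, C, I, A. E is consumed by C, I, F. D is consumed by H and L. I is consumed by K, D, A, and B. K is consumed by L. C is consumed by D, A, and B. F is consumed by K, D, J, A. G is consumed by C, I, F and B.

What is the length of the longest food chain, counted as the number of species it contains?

4 species

One longest chain: G → F → D → H.
It has 4 species and 3 links.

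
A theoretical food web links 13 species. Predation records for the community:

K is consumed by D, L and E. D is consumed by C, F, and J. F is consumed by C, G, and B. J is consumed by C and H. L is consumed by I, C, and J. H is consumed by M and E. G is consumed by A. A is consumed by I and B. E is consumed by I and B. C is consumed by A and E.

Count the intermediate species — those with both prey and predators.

Intermediate species (has both prey and predators): D, L, F, J, C, H, G, A, E.
Count: 9.

9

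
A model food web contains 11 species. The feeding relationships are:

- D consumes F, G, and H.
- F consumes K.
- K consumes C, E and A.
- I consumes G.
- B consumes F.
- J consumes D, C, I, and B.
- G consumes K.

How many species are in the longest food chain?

5 species

One longest chain: C → K → F → B → J.
It has 5 species and 4 links.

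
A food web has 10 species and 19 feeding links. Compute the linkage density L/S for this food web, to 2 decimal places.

L/S = 1.90

There are L = 19 links among S = 10 species.
L/S = 19/10 = 1.9000 ≈ 1.90.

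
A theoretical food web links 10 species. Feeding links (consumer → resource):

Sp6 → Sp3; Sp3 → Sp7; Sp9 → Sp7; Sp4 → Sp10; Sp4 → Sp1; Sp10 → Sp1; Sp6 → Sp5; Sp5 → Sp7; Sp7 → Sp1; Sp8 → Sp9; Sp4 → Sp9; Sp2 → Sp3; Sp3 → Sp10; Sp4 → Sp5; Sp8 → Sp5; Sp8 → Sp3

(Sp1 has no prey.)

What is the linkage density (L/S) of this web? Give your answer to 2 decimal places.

There are L = 16 links among S = 10 species.
L/S = 16/10 = 1.6000 ≈ 1.60.

L/S = 1.60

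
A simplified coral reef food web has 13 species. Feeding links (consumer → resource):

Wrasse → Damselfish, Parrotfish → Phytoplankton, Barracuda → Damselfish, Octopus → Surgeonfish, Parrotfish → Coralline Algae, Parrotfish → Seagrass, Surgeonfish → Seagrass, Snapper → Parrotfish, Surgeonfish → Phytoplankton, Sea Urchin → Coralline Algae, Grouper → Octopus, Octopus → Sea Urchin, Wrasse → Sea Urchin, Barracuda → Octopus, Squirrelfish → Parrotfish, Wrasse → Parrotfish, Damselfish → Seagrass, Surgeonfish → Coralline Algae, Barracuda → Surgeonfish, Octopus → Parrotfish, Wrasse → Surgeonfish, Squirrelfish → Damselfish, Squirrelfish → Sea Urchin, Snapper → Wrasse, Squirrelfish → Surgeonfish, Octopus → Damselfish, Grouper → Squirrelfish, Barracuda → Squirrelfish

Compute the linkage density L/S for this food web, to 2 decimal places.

There are L = 28 links among S = 13 species.
L/S = 28/13 = 2.1538 ≈ 2.15.

L/S = 2.15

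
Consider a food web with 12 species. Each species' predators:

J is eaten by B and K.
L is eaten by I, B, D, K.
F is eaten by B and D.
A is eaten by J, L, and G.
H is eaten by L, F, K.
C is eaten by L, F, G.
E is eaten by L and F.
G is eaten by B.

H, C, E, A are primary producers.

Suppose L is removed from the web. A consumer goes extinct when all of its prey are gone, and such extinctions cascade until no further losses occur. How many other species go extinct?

1

Remove L.
Round 1: I (all prey gone) → extinct.
No further losses. Total secondary extinctions: 1.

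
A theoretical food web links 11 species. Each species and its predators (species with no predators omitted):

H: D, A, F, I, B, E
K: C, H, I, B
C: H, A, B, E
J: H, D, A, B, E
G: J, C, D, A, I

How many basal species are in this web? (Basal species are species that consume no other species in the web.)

Basal species (no prey listed): G, K.
Count: 2.

2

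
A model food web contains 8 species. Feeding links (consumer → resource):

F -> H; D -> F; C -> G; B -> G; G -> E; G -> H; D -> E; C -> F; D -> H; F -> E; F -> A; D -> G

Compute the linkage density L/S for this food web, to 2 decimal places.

L/S = 1.50

There are L = 12 links among S = 8 species.
L/S = 12/8 = 1.5000 ≈ 1.50.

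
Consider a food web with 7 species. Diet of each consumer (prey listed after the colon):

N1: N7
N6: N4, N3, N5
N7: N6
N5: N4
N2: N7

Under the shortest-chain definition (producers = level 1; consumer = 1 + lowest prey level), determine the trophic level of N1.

Trophic level 4

N4 is a producer → level 1.
N6 eats N4 → level 2.
N7 eats N6 → level 3.
N1 eats N7 → level 4.
No prey of N1 is below level 3, so 4 is the minimum.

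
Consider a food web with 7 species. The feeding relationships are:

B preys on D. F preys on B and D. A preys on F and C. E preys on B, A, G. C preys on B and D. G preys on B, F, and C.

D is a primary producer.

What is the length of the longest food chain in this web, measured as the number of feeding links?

One longest chain: D → B → C → A → E.
It has 5 species and 4 links.

4 links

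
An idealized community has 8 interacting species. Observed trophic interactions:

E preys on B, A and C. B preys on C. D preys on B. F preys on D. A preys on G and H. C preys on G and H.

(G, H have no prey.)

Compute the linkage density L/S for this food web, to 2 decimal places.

There are L = 10 links among S = 8 species.
L/S = 10/8 = 1.2500 ≈ 1.25.

L/S = 1.25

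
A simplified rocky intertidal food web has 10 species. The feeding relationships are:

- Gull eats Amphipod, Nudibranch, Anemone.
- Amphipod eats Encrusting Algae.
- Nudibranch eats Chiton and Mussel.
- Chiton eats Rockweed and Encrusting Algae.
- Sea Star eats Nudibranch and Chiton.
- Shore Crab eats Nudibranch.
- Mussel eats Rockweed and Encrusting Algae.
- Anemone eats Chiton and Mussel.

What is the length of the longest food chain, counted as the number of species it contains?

One longest chain: Encrusting Algae → Chiton → Anemone → Gull.
It has 4 species and 3 links.

4 species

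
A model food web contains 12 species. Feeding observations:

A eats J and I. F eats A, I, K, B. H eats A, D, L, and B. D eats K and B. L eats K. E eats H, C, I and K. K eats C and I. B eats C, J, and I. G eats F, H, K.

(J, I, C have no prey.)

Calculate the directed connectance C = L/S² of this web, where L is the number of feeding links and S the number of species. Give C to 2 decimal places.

C = 0.17

The web has S = 12 species and L = 25 feeding links.
C = L / S² = 25 / 144 = 0.1736 ≈ 0.17.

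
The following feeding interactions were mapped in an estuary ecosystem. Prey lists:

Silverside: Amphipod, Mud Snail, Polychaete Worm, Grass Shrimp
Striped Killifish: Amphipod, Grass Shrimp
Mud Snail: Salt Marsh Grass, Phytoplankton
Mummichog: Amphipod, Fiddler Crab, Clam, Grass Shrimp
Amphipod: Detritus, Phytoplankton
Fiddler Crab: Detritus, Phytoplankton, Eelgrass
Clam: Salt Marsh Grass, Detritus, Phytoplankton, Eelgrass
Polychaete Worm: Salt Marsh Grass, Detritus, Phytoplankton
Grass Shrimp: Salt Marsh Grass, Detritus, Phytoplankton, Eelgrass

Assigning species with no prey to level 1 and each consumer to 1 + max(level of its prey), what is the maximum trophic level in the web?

3

Basal resources (level 1): Salt Marsh Grass, Detritus, Phytoplankton, Eelgrass.
Salt Marsh Grass → Clam → Mummichog gives Mummichog level 3.
No species has a prey at level 3, so no species reaches level 4.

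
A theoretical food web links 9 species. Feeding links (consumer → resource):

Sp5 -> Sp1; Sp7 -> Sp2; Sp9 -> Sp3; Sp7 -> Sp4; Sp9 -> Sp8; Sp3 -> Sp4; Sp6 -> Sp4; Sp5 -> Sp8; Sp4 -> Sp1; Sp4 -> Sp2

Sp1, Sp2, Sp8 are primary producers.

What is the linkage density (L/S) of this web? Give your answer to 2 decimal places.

There are L = 10 links among S = 9 species.
L/S = 10/9 = 1.1111 ≈ 1.11.

L/S = 1.11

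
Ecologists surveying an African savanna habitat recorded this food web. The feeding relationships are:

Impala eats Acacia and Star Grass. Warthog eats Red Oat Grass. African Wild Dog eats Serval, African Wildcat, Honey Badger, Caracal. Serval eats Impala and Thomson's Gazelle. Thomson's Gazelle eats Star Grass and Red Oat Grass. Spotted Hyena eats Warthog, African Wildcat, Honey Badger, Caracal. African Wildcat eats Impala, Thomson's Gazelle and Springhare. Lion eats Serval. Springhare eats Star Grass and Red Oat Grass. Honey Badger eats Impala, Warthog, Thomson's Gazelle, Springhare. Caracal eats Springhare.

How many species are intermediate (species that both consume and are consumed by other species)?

Intermediate species (has both prey and predators): Warthog, Springhare, Impala, Thomson's Gazelle, Serval, Caracal, African Wildcat, Honey Badger.
Count: 8.

8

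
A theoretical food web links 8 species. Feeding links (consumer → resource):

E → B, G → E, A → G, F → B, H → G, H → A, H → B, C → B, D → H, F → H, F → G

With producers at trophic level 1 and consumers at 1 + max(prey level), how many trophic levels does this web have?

6

Producers (level 1): B.
B → E → G → A → H → F gives F level 6.
No species has a prey at level 6, so no species reaches level 7.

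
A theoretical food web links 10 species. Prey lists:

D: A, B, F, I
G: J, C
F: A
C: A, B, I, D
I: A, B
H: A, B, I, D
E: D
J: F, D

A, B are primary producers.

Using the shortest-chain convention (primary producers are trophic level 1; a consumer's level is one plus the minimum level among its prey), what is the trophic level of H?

Trophic level 2

A is a producer → level 1.
H eats A → level 2.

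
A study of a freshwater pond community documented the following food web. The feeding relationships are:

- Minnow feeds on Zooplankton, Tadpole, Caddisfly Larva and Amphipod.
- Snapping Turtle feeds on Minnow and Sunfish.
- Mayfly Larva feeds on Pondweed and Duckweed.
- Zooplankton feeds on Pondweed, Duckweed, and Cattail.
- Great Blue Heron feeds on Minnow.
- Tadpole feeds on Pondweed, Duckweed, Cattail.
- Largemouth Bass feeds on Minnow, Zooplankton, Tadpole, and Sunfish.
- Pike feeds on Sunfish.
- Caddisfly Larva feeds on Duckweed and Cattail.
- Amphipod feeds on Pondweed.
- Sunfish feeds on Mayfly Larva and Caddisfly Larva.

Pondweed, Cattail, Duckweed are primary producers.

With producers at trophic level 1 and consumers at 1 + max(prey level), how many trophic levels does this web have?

Producers (level 1): Pondweed, Cattail, Duckweed.
Cattail → Caddisfly Larva → Sunfish → Snapping Turtle gives Snapping Turtle level 4.
No species has a prey at level 4, so no species reaches level 5.

4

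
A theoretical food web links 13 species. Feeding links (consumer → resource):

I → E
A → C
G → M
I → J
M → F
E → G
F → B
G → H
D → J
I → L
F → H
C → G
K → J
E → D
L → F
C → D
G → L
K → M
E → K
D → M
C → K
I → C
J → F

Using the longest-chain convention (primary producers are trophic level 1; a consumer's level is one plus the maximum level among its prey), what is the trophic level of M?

Trophic level 3

H is a producer → level 1.
F eats H (level 1); other prey at levels: B 1 → level 2.
M eats F → level 3.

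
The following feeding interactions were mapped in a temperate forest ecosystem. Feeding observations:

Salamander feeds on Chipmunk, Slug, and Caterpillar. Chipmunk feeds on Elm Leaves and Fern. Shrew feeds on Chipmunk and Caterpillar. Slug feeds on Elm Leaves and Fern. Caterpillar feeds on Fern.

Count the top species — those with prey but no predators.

Top species (has prey, but nothing eats it): Salamander, Shrew.
Count: 2.

2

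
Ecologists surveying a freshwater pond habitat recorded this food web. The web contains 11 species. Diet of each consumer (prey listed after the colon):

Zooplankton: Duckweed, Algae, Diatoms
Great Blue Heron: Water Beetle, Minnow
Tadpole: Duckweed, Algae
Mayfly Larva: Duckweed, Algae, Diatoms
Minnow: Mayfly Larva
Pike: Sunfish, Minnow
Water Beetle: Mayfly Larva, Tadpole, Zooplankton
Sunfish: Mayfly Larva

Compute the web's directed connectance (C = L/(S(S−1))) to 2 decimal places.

C = 0.15

The web has S = 11 species and L = 17 feeding links.
C = L / (S(S−1)) = 17 / 110 = 0.1545 ≈ 0.15.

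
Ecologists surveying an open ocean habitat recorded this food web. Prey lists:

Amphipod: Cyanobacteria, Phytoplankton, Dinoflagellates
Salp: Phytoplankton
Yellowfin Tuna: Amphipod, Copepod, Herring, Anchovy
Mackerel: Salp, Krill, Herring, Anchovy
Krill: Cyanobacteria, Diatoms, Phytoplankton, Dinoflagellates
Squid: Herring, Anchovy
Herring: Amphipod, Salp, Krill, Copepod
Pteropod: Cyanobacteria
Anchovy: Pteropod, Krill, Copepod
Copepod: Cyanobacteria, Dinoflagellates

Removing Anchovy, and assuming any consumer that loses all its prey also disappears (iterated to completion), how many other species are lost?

Remove Anchovy.
Every predator of it retains at least one other prey: Yellowfin Tuna still has Amphipod, Copepod, Herring; Squid still has Herring; Mackerel still has Salp, Krill, Herring.
No consumer loses all prey, so no secondary extinctions occur.

0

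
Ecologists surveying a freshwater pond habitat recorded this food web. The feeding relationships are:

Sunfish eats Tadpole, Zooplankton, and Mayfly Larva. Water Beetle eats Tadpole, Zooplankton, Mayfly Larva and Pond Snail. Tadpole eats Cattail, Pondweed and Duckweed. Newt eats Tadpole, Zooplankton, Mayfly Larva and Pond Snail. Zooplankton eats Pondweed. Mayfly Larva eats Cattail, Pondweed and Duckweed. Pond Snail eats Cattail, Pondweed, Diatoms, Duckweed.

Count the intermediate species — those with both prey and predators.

4

Intermediate species (has both prey and predators): Tadpole, Pond Snail, Mayfly Larva, Zooplankton.
Count: 4.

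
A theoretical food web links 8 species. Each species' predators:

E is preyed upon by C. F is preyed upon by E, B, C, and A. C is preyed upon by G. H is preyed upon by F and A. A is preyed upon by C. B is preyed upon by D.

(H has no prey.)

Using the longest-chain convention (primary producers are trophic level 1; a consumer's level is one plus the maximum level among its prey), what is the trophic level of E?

H is a producer → level 1.
F eats H → level 2.
E eats F → level 3.

Trophic level 3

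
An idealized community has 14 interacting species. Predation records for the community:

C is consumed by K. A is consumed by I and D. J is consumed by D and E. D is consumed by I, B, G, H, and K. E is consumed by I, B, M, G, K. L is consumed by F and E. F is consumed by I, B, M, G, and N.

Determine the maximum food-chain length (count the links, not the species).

One longest chain: A → D → H.
It has 3 species and 2 links.

2 links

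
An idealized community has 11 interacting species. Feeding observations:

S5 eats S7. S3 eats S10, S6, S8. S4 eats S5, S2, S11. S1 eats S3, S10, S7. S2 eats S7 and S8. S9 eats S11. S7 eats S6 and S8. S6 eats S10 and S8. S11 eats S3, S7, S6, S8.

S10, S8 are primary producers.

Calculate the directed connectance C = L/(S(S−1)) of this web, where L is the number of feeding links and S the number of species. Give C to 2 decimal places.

The web has S = 11 species and L = 21 feeding links.
C = L / (S(S−1)) = 21 / 110 = 0.1909 ≈ 0.19.

C = 0.19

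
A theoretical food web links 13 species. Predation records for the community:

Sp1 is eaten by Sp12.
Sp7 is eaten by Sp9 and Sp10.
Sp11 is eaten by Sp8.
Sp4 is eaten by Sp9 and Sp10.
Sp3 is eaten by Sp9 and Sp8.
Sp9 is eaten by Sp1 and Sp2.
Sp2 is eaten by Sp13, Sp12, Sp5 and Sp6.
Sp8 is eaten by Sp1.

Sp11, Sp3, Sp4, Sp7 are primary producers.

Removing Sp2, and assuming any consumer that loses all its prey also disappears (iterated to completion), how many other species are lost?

3

Remove Sp2.
Round 1: Sp5 (all prey gone), Sp6 (all prey gone), Sp13 (all prey gone) → extinct.
No further losses. Total secondary extinctions: 3.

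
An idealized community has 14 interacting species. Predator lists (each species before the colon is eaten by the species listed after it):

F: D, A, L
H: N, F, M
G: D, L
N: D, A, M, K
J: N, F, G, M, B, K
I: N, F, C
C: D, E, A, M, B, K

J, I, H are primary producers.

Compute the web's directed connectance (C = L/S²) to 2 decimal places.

C = 0.14

The web has S = 14 species and L = 27 feeding links.
C = L / S² = 27 / 196 = 0.1378 ≈ 0.14.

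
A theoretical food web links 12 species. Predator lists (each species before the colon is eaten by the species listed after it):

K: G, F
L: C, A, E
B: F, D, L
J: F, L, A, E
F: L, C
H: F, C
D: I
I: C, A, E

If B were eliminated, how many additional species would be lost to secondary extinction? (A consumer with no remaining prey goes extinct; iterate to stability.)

Remove B.
Round 1: D (all prey gone) → extinct.
Round 2: I (all prey gone) → extinct.
No further losses. Total secondary extinctions: 2.

2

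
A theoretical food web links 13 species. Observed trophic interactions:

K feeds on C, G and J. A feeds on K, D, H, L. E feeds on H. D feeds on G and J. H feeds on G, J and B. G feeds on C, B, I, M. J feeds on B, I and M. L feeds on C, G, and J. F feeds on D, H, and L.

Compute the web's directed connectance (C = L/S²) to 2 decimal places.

C = 0.15

The web has S = 13 species and L = 26 feeding links.
C = L / S² = 26 / 169 = 0.1538 ≈ 0.15.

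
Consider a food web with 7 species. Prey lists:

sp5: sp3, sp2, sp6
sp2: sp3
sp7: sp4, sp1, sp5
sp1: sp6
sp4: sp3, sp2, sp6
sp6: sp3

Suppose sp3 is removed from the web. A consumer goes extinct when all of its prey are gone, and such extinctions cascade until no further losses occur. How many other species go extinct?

6

Remove sp3.
Round 1: sp2 (all prey gone), sp6 (all prey gone) → extinct.
Round 2: sp4 (all prey gone), sp1 (all prey gone), sp5 (all prey gone) → extinct.
Round 3: sp7 (all prey gone) → extinct.
No further losses. Total secondary extinctions: 6.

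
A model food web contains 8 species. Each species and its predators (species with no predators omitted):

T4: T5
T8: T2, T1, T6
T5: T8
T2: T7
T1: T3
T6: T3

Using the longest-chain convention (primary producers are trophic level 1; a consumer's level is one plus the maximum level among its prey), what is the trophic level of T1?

Trophic level 4

T4 is a producer → level 1.
T5 eats T4 → level 2.
T8 eats T5 → level 3.
T1 eats T8 → level 4.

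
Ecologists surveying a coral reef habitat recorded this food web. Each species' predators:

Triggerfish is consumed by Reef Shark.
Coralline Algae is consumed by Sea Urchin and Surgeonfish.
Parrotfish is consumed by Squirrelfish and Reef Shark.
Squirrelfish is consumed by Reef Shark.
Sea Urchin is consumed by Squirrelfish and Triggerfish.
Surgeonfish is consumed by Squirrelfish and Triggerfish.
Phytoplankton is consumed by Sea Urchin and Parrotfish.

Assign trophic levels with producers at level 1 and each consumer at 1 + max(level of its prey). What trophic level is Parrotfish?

Trophic level 2

Phytoplankton is a producer → level 1.
Parrotfish eats Phytoplankton → level 2.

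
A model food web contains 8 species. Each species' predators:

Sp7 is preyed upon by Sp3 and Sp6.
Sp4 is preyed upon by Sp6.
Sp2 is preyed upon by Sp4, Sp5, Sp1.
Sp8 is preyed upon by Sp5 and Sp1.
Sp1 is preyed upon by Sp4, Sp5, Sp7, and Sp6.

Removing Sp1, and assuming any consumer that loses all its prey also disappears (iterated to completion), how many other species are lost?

Remove Sp1.
Round 1: Sp7 (all prey gone) → extinct.
Round 2: Sp3 (all prey gone) → extinct.
No further losses. Total secondary extinctions: 2.

2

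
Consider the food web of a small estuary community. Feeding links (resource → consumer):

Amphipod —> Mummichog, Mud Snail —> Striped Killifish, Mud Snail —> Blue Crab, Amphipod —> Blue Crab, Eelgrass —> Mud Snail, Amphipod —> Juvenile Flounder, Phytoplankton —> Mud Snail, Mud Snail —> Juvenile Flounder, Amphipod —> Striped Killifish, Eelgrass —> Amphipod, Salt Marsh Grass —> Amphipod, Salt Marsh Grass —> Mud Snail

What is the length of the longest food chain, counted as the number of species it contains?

One longest chain: Salt Marsh Grass → Amphipod → Blue Crab.
It has 3 species and 2 links.

3 species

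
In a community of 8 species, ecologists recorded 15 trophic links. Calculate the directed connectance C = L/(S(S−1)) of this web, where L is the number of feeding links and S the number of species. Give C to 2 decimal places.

C = 0.27

The web has S = 8 species and L = 15 feeding links.
C = L / (S(S−1)) = 15 / 56 = 0.2679 ≈ 0.27.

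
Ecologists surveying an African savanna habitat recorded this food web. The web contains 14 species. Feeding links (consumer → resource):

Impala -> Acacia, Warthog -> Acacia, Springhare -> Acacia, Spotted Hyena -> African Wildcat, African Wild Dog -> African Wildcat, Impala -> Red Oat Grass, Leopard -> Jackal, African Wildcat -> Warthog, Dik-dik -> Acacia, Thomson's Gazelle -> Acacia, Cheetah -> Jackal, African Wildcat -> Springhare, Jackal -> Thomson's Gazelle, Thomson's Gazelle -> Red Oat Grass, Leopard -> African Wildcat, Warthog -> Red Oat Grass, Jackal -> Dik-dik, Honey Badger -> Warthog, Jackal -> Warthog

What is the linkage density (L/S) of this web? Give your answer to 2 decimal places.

There are L = 19 links among S = 14 species.
L/S = 19/14 = 1.3571 ≈ 1.36.

L/S = 1.36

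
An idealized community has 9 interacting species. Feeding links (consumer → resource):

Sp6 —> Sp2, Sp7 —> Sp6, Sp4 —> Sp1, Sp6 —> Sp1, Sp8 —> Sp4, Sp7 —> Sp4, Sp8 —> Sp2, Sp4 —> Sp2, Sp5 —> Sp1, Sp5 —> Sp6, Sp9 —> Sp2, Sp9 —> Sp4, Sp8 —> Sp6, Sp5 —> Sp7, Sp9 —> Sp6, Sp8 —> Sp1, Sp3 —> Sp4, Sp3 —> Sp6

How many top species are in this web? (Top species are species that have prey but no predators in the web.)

Top species (has prey, but nothing eats it): Sp8, Sp9, Sp3, Sp5.
Count: 4.

4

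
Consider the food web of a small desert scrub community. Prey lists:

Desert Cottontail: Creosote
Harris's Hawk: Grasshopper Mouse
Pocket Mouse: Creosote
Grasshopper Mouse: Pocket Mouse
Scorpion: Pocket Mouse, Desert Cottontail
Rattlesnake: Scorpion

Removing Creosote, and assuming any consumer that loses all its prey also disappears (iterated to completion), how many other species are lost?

6

Remove Creosote.
Round 1: Pocket Mouse (all prey gone), Desert Cottontail (all prey gone) → extinct.
Round 2: Grasshopper Mouse (all prey gone), Scorpion (all prey gone) → extinct.
Round 3: Rattlesnake (all prey gone), Harris's Hawk (all prey gone) → extinct.
No further losses. Total secondary extinctions: 6.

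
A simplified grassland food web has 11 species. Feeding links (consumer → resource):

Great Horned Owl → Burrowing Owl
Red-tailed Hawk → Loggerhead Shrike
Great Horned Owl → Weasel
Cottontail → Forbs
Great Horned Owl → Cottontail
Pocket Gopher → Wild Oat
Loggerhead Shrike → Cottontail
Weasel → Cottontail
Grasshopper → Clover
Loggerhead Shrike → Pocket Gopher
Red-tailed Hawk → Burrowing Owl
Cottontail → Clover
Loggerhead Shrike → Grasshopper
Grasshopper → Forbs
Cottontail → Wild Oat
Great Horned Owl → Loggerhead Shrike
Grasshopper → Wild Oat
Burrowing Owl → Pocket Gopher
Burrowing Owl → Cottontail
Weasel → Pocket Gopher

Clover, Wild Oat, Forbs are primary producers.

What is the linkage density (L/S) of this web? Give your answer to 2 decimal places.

There are L = 20 links among S = 11 species.
L/S = 20/11 = 1.8182 ≈ 1.82.

L/S = 1.82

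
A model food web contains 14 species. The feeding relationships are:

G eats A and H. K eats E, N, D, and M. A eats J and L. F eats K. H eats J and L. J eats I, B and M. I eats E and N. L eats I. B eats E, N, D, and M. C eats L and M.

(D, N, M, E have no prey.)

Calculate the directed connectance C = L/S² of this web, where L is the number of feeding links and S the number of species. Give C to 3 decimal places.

The web has S = 14 species and L = 23 feeding links.
C = L / S² = 23 / 196 = 0.1173 ≈ 0.117.

C = 0.117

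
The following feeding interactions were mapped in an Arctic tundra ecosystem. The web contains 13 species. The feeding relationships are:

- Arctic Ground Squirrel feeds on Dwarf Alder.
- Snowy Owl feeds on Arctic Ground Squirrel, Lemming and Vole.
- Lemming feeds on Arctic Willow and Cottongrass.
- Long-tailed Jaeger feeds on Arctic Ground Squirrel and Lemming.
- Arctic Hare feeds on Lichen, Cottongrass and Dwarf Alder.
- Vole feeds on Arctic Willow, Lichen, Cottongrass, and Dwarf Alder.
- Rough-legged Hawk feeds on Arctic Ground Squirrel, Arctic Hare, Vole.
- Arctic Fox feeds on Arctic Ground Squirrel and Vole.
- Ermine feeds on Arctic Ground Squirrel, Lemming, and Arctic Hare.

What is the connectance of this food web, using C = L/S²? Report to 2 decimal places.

C = 0.14

The web has S = 13 species and L = 23 feeding links.
C = L / S² = 23 / 169 = 0.1361 ≈ 0.14.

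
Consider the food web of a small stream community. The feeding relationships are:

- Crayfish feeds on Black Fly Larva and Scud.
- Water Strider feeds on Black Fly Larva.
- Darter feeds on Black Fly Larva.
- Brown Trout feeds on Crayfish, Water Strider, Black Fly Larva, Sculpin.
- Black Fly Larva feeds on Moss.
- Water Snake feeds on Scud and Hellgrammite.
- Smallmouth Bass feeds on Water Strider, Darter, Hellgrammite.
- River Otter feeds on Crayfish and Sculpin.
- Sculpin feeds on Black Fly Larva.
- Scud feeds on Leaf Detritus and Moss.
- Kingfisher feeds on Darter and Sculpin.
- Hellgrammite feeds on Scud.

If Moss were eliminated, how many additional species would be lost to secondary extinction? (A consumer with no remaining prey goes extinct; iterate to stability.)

5

Remove Moss.
Round 1: Black Fly Larva (all prey gone) → extinct.
Round 2: Water Strider (all prey gone), Sculpin (all prey gone), Darter (all prey gone) → extinct.
Round 3: Kingfisher (all prey gone) → extinct.
No further losses. Total secondary extinctions: 5.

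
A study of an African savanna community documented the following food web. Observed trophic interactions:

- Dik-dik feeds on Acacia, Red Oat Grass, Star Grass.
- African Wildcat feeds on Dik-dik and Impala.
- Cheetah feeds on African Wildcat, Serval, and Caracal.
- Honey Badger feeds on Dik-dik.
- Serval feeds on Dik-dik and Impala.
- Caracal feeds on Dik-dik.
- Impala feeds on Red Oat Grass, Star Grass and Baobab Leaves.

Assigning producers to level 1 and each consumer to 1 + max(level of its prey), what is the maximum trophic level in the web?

Producers (level 1): Baobab Leaves, Acacia, Red Oat Grass, Star Grass.
Acacia → Dik-dik → Caracal → Cheetah gives Cheetah level 4.
No species has a prey at level 4, so no species reaches level 5.

4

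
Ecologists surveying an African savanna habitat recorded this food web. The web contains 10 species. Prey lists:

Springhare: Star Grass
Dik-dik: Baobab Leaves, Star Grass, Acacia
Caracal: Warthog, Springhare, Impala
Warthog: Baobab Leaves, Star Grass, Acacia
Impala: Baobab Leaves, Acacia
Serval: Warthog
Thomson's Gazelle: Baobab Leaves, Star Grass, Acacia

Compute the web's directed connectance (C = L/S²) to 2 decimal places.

C = 0.16

The web has S = 10 species and L = 16 feeding links.
C = L / S² = 16 / 100 = 0.1600 ≈ 0.16.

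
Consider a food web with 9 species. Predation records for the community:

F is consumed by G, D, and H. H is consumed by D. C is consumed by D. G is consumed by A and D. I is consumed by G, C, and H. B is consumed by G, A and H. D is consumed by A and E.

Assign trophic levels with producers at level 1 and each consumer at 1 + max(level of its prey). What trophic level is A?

I is a producer → level 1.
G eats I (level 1); other prey at levels: F 1, B 1 → level 2.
D eats G (level 2); other prey at levels: F 1, H 2, C 2 → level 3.
A eats D (level 3); other prey at levels: B 1, G 2 → level 4.

Trophic level 4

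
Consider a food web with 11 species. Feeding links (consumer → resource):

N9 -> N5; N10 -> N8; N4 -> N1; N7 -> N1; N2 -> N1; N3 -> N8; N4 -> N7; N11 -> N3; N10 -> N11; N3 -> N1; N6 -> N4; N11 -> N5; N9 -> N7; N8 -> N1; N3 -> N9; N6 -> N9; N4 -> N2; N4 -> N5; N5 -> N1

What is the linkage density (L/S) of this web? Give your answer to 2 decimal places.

There are L = 19 links among S = 11 species.
L/S = 19/11 = 1.7273 ≈ 1.73.

L/S = 1.73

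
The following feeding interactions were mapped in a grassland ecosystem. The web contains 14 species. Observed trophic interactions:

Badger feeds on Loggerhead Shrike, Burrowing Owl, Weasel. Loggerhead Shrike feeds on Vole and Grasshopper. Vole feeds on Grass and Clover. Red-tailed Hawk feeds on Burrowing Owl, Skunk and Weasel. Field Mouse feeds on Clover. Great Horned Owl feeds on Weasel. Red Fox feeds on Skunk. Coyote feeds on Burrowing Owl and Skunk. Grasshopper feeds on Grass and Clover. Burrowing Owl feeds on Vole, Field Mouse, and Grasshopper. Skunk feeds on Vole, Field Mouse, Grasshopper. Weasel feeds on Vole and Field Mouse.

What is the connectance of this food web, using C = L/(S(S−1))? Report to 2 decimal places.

The web has S = 14 species and L = 25 feeding links.
C = L / (S(S−1)) = 25 / 182 = 0.1374 ≈ 0.14.

C = 0.14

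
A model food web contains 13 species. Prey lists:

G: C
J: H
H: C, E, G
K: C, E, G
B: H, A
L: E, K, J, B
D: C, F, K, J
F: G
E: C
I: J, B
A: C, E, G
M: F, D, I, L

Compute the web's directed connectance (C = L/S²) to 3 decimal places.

The web has S = 13 species and L = 29 feeding links.
C = L / S² = 29 / 169 = 0.1716 ≈ 0.172.

C = 0.172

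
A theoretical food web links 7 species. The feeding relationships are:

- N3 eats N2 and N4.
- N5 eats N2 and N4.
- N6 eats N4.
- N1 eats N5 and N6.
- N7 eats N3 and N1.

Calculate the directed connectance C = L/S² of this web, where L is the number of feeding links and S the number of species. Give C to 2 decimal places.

The web has S = 7 species and L = 9 feeding links.
C = L / S² = 9 / 49 = 0.1837 ≈ 0.18.

C = 0.18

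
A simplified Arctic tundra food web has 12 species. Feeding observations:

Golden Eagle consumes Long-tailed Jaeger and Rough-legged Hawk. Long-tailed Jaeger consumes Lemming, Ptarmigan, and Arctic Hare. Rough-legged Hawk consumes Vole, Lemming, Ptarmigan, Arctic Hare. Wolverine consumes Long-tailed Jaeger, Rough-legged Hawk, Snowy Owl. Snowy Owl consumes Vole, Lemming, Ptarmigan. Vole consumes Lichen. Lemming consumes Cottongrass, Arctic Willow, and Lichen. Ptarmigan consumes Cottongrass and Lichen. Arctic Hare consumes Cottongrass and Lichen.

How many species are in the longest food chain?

4 species

One longest chain: Cottongrass → Ptarmigan → Snowy Owl → Wolverine.
It has 4 species and 3 links.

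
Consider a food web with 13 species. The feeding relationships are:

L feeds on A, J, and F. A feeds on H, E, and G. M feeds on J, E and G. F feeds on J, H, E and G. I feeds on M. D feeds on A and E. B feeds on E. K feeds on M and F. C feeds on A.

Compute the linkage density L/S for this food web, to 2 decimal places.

There are L = 20 links among S = 13 species.
L/S = 20/13 = 1.5385 ≈ 1.54.

L/S = 1.54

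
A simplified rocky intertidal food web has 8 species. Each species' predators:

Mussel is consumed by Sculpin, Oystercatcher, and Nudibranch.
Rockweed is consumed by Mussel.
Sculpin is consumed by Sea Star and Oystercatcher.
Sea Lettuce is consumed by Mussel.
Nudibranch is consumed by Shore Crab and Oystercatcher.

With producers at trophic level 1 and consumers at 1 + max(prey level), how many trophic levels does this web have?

Producers (level 1): Sea Lettuce, Rockweed.
Sea Lettuce → Mussel → Nudibranch → Shore Crab gives Shore Crab level 4.
No species has a prey at level 4, so no species reaches level 5.

4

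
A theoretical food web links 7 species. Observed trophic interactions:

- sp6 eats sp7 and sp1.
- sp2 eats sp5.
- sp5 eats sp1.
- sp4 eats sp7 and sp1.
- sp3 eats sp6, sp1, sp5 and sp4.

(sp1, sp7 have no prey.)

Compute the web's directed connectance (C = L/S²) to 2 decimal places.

C = 0.20

The web has S = 7 species and L = 10 feeding links.
C = L / S² = 10 / 49 = 0.2041 ≈ 0.20.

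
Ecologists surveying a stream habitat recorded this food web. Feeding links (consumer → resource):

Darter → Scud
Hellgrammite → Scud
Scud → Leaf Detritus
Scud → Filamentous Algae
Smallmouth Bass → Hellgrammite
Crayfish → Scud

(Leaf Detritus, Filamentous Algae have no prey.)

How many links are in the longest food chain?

One longest chain: Leaf Detritus → Scud → Hellgrammite → Smallmouth Bass.
It has 4 species and 3 links.

3 links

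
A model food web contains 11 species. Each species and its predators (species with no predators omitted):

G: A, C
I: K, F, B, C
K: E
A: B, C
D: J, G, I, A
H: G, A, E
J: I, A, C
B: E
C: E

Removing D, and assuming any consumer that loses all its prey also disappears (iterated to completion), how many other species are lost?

4

Remove D.
Round 1: J (all prey gone) → extinct.
Round 2: I (all prey gone) → extinct.
Round 3: K (all prey gone), F (all prey gone) → extinct.
No further losses. Total secondary extinctions: 4.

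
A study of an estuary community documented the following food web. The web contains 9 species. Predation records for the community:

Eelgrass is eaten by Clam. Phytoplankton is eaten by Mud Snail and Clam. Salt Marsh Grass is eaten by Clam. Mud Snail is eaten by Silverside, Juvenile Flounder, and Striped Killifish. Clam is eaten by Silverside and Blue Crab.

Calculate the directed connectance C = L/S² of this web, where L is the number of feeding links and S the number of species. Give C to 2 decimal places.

C = 0.11

The web has S = 9 species and L = 9 feeding links.
C = L / S² = 9 / 81 = 0.1111 ≈ 0.11.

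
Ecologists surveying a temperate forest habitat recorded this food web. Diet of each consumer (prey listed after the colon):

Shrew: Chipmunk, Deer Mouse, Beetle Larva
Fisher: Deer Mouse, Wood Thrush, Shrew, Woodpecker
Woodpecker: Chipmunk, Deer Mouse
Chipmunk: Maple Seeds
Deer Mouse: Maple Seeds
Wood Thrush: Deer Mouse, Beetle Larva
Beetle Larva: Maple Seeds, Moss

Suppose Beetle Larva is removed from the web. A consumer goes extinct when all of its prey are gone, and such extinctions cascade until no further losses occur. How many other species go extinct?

Remove Beetle Larva.
Every predator of it retains at least one other prey: Wood Thrush still has Deer Mouse; Shrew still has Chipmunk, Deer Mouse.
No consumer loses all prey, so no secondary extinctions occur.

0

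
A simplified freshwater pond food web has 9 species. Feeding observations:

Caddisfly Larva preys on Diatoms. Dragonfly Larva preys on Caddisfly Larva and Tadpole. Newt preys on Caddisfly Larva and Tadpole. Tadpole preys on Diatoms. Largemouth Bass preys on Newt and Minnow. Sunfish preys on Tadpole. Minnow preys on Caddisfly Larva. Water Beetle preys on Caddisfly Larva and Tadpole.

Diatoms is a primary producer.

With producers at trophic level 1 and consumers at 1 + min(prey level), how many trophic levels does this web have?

4

Producers (level 1): Diatoms.
Following each consumer down to its lowest-level prey: Diatoms → Caddisfly Larva → Newt → Largemouth Bass (levels 1 through 4).
All prey of Largemouth Bass (Newt 3, Minnow 3) are at level 3 or above, so Largemouth Bass is at level 1 + 3 = 4.
Every consumer has at least one prey at level 3 or below, so none exceeds level 4.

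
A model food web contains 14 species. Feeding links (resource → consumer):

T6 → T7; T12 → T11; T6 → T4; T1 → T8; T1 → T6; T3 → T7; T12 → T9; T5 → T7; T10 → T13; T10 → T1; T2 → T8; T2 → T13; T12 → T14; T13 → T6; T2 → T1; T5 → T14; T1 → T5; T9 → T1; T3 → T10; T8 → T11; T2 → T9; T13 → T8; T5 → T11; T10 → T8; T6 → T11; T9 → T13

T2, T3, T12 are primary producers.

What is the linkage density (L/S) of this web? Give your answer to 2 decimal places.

There are L = 26 links among S = 14 species.
L/S = 26/14 = 1.8571 ≈ 1.86.

L/S = 1.86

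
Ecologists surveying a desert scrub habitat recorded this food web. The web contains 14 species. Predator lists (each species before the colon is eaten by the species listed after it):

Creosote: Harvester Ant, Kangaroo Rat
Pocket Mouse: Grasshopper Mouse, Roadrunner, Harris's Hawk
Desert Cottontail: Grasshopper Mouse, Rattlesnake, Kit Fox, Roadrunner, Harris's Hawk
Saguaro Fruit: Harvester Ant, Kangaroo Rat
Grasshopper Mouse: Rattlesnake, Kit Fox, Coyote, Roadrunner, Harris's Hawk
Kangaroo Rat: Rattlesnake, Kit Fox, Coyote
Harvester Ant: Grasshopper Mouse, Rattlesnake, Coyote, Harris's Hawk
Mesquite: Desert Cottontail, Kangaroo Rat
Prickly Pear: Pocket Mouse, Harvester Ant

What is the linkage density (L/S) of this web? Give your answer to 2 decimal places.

There are L = 28 links among S = 14 species.
L/S = 28/14 = 2.0000 ≈ 2.00.

L/S = 2.00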